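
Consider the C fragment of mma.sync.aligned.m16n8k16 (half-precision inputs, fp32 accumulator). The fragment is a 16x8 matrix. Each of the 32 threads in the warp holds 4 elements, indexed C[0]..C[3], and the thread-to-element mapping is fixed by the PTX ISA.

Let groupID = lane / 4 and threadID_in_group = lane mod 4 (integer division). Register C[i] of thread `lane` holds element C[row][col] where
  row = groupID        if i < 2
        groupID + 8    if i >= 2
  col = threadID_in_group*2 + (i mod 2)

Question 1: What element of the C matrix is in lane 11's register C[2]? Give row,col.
10,6

11: gr=2,th=3
[2] (2+8,3*2+0) = (10,6)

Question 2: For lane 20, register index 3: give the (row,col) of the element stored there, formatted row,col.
lane 20⇒20/4=5, 20 mod 4=0
i=3  r:5+8⇒13  c:2·0+1⇒1

13,1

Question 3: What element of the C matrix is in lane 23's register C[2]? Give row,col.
L=23=>grp=23>>2=5, tig=23&3=3
[2]=>row 5+8=13  col 3·2+0=6

13,6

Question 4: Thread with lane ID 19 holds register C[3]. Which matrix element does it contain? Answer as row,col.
L=19->gid=19>>2=4, tid=19&3=3
[3]->row 4+8=12  col 3·2+1=7

12,7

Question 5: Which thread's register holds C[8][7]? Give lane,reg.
r=8⇒gr=0,Rb=1  c=7⇒th=3,odd=1
L=0*4+3=3  i=1*2+1=3

3,3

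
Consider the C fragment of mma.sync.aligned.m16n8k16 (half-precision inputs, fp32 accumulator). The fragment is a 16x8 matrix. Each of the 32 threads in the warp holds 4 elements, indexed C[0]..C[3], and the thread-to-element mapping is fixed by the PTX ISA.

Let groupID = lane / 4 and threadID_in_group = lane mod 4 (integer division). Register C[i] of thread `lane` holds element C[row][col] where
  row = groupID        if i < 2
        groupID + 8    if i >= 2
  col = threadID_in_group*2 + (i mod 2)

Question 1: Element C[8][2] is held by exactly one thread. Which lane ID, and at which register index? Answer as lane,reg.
1,2

r=8⇒gr=0,Rb=1  c=2⇒th=1,odd=0
L=0*4+1=1  i=1*2+0=2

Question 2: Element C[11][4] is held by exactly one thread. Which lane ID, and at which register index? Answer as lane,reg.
14,2

r: 11->gid=3,r8=1  c: 4->tid=2,i&1=0
L=3*4+2=14  i=1*2+0=2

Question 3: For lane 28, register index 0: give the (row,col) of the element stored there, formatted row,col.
L=28->g=28>>2=7, t=28&3=0
[0]->row 7+0=7  col 0·2+0=0

7,0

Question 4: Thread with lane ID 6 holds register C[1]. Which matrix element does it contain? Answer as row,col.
1,5

6: g=1,t=2
[1] (1+0,2*2+1) = (1,5)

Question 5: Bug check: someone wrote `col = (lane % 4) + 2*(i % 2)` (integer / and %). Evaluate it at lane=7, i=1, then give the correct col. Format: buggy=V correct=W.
buggy=5 correct=7

`(lane % 4) + 2*(i % 2)`[7,1]->5
7: gid=1,tid=3
[1] (1+0,3*2+1) = (1,7)
col: 5 vs 7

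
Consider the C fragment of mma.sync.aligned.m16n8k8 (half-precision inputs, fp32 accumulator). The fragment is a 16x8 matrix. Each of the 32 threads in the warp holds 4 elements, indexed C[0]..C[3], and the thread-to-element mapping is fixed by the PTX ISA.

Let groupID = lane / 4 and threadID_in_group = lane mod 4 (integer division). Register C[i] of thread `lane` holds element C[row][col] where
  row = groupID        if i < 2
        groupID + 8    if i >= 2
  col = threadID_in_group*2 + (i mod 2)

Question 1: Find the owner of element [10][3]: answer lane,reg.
r=10->g=2,rb=1  c=3->t=1,b0=1
L=2*4+1=9  i=1*2+1=3

9,3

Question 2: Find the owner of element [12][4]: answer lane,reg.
18,2

r: 12->gid=4,r8=1  c: 4->tid=2,i&1=0
L=4*4+2=18  i=1*2+0=2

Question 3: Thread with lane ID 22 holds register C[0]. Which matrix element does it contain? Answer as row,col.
5,4

lane 22: G=5 (22/4), T=2 (22%4)
i=0: r=5+0=5, c=2*2+0=4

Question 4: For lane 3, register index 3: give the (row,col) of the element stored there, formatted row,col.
lane 3: grp=0 (3/4), tig=3 (3%4)
i=3: r=0+8=8, c=3*2+1=7

8,7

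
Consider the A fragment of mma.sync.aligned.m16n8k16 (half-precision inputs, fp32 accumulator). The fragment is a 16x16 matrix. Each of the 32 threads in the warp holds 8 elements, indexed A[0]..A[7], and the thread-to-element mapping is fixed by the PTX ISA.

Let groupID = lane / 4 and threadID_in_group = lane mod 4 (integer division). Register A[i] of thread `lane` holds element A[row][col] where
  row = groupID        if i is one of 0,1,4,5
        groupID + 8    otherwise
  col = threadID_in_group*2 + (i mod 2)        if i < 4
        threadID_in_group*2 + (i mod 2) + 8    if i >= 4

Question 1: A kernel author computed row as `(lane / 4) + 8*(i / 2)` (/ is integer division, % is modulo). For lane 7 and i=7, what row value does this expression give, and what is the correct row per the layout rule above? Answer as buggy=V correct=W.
`(lane / 4) + 8*(i / 2)`[7,7]⇒25
lane 7: gr=1 (7/4), th=3 (7%4)
i=7: r=1+8=9, c=3*2+1+8=15
row: 25 vs 9

buggy=25 correct=9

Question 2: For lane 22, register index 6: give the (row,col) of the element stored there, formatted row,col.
L=22=>grp=22>>2=5, tig=22&3=2
[6]=>row 5+8=13  col 2·2+0+8=12

13,12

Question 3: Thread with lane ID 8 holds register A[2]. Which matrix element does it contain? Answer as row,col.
lane 8: gr=2 (8/4), th=0 (8%4)
i=2: r=2+8=10, c=0*2+0+0=0

10,0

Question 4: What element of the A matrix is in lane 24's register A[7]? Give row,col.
lane 24: g=6 (24/4), t=0 (24%4)
i=7: r=6+8=14, c=0*2+1+8=9

14,9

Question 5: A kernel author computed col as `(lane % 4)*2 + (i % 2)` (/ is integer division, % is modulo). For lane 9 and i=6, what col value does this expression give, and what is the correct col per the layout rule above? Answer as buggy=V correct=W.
buggy=2 correct=10

`(lane % 4)*2 + (i % 2)`[9,6]=>2
9: grp=2,tig=1
[6] (2+8,1*2+0+8) = (10,10)
col: 2 vs 10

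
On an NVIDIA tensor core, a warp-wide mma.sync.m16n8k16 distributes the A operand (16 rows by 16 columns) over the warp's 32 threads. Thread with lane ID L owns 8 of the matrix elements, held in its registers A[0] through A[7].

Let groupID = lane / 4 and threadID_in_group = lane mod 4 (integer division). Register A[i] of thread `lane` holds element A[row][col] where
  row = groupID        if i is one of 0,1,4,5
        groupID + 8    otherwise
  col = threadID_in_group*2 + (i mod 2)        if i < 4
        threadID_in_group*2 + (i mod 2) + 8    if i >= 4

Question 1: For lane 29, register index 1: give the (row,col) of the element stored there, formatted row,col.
L=29->gid=29>>2=7, tid=29&3=1
[1]->row 7+0=7  col 1·2+1+0=3

7,3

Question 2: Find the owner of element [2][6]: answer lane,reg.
r=2→G=2,rhi=0  c=6→chi=0,T=3,p=0
L=2*4+3=11  i=0*4+0*2+0=0

11,0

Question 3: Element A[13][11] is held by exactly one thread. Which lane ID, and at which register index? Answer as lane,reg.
21,7

r=13→G=5,rhi=1  c=11→chi=1,T=1,p=1
L=5*4+1=21  i=1*4+1*2+1=7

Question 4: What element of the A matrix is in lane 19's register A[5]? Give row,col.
4,15

19: gr=4,th=3
[5] (4+0,3*2+1+8) = (4,15)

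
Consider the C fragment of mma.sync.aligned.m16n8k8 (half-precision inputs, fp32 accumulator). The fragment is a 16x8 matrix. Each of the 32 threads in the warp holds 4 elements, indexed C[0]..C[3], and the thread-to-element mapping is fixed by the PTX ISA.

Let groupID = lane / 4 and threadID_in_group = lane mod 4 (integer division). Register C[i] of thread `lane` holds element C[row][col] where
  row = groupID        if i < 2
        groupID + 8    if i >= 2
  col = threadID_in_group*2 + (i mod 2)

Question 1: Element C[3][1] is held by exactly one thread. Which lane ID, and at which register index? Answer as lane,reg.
r=3->g=3,rb=0  c=1->t=0,b0=1
L=3*4+0=12  i=0*2+1=1

12,1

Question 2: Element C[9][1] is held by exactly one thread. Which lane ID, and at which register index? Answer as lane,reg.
r=9→G=1,rhi=1  c=1→T=0,p=1
L=1*4+0=4  i=1*2+1=3

4,3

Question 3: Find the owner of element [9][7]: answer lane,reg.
r:9=>grp=1,rB=1  c:7=>tig=3,lo=1
L=1*4+3=7  i=1*2+1=3

7,3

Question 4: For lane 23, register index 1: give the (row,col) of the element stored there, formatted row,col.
5,7

L=23->gid=23>>2=5, tid=23&3=3
[1]->row 5+0=5  col 3·2+1=7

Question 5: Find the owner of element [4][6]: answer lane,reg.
19,0

r=4->g=4,rb=0  c=6->t=3,b0=0
L=4*4+3=19  i=0*2+0=0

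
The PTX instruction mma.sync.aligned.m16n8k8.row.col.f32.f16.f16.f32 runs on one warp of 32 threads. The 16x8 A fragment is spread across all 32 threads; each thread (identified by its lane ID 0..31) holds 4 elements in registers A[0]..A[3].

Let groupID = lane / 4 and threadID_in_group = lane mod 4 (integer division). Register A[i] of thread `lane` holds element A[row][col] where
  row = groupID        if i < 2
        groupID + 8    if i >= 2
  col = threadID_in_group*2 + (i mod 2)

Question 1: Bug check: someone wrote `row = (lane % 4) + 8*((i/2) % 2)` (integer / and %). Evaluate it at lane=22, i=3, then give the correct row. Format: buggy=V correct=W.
buggy=10 correct=13

`(lane % 4) + 8*((i/2) % 2)`[22,3]=>10
lane 22: grp=5 (22/4), tig=2 (22%4)
i=3: r=5+8=13, c=2*2+1=5
row: 10 vs 13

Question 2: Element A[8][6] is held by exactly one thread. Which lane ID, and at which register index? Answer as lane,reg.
r: 8->gid=0,r8=1  c: 6->tid=3,i&1=0
L=0*4+3=3  i=1*2+0=2

3,2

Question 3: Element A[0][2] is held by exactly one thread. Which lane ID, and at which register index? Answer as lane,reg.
1,0

r: 0->gid=0,r8=0  c: 2->tid=1,i&1=0
L=0*4+1=1  i=0*2+0=0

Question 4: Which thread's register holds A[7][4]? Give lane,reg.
30,0

r:7=>grp=7,rB=0  c:4=>tig=2,lo=0
L=7*4+2=30  i=0*2+0=0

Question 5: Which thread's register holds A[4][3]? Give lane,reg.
r=4⇒gr=4,Rb=0  c=3⇒th=1,odd=1
L=4*4+1=17  i=0*2+1=1

17,1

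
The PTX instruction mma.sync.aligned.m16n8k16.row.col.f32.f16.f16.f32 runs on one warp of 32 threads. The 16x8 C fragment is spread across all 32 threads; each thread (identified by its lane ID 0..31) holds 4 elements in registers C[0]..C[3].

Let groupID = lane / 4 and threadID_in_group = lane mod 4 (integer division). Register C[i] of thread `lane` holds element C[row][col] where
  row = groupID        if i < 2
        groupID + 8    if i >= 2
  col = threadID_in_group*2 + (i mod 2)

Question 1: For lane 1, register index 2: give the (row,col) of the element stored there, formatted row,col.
L=1->g=1>>2=0, t=1&3=1
[2]->row 0+8=8  col 1·2+0=2

8,2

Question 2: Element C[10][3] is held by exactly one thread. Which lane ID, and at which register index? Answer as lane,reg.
r: 10->gid=2,r8=1  c: 3->tid=1,i&1=1
L=2*4+1=9  i=1*2+1=3

9,3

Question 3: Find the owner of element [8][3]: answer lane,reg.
r=8→G=0,rhi=1  c=3→T=1,p=1
L=0*4+1=1  i=1*2+1=3

1,3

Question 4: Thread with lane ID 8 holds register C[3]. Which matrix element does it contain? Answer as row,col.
10,1

lane 8->8/4=2, 8 mod 4=0
i=3  r:2+8->10  c:2·0+1->1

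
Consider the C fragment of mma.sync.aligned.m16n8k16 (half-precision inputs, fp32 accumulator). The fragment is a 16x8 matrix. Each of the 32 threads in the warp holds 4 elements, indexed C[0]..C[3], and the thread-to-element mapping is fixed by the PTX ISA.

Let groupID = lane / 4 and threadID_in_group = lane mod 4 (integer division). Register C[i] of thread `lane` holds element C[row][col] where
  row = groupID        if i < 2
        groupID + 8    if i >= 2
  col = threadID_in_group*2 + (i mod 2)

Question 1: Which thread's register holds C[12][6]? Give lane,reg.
r=12->g=4,rb=1  c=6->t=3,b0=0
L=4*4+3=19  i=1*2+0=2

19,2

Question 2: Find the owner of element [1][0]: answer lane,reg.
4,0

r: 1->gid=1,r8=0  c: 0->tid=0,i&1=0
L=1*4+0=4  i=0*2+0=0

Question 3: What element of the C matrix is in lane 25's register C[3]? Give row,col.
25: gr=6,th=1
[3] (6+8,1*2+1) = (14,3)

14,3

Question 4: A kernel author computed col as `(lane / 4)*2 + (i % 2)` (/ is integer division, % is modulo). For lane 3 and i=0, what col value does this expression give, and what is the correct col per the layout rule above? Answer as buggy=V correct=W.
buggy=0 correct=6

`(lane / 4)*2 + (i % 2)`[3,0]=>0
3: grp=0,tig=3
[0] (0+0,3*2+0) = (0,6)
col: 0 vs 6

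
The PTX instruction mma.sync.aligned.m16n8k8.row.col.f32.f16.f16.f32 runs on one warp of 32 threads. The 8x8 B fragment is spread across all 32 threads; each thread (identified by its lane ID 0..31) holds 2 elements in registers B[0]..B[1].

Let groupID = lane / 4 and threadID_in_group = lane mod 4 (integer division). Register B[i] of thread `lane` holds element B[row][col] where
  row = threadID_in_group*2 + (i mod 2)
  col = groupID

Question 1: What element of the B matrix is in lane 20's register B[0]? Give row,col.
0,5

lane 20: G=5 (20/4), T=0 (20%4)
i=0: r=0*2+0=0, c=G=5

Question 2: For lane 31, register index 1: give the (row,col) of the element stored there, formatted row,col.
7,7

lane 31: gid=7 (31/4), tid=3 (31%4)
i=1: r=3*2+1=7, c=gid=7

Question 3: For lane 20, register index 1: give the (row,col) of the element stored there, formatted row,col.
lane 20⇒20/4=5, 20 mod 4=0
i=1  r:2·0+1⇒1  c:5

1,5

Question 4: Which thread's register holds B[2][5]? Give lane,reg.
21,0

c:5=>grp=5  r:2=>tig=1,lo=0
L=5*4+1=21  i=0=0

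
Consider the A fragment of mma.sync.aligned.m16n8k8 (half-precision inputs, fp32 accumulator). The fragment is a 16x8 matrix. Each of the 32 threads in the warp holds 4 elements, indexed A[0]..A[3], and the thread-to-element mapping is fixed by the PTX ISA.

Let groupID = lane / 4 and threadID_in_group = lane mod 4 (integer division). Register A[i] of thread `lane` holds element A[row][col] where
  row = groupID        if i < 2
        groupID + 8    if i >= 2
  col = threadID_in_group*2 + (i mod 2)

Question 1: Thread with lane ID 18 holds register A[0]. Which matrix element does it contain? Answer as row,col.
18: gid=4,tid=2
[0] (4+0,2*2+0) = (4,4)

4,4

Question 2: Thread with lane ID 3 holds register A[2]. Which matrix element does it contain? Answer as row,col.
lane 3→3/4=0, 3 mod 4=3
i=2  r:0+8→8  c:2·3+0→6

8,6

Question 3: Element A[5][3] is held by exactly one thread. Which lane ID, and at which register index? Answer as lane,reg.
21,1

r=5⇒gr=5,Rb=0  c=3⇒th=1,odd=1
L=5*4+1=21  i=0*2+1=1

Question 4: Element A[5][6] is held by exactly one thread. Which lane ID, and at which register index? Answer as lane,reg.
r:5=>grp=5,rB=0  c:6=>tig=3,lo=0
L=5*4+3=23  i=0*2+0=0

23,0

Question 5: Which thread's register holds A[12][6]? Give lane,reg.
19,2

r=12->g=4,rb=1  c=6->t=3,b0=0
L=4*4+3=19  i=1*2+0=2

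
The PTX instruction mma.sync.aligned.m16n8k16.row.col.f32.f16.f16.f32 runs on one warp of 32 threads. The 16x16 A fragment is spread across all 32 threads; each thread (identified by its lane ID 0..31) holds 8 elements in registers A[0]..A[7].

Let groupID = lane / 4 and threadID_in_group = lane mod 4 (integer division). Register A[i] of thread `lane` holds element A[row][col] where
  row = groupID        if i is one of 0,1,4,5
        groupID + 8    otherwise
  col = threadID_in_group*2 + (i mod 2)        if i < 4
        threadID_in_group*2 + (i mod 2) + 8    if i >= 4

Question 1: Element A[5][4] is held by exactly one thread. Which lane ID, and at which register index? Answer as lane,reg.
22,0

r=5→G=5,rhi=0  c=4→chi=0,T=2,p=0
L=5*4+2=22  i=0*4+0*2+0=0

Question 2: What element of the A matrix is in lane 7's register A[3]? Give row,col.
9,7

L=7=>grp=7>>2=1, tig=7&3=3
[3]=>row 1+8=9  col 3·2+1+0=7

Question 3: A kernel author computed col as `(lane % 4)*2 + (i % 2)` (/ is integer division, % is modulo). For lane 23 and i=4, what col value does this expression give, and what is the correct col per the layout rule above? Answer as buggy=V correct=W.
buggy=6 correct=14

`(lane % 4)*2 + (i % 2)`[23,4]->6
L=23->gid=23>>2=5, tid=23&3=3
[4]->row 5+0=5  col 3·2+0+8=14
col: 6 vs 14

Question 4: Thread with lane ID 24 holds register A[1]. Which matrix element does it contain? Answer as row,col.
L=24=>grp=24>>2=6, tig=24&3=0
[1]=>row 6+0=6  col 0·2+1+0=1

6,1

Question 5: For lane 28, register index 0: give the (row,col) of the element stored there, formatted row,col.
L=28⇒gr=28>>2=7, th=28&3=0
[0]⇒row 7+0=7  col 0·2+0+0=0

7,0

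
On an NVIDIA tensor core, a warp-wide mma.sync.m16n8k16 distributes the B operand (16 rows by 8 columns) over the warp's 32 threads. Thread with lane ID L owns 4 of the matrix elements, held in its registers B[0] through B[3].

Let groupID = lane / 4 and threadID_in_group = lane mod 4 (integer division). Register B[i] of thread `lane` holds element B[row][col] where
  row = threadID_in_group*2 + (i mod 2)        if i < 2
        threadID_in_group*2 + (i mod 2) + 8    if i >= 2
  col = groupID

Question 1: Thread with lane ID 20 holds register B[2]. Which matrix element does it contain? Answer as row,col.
8,5

L=20→G=20>>2=5, T=20&3=0
[2]→row 0·2+0+8=8  col G=5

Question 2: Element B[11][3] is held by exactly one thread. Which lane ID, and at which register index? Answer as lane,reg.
13,3

c=3→G=3  r=11→rhi=1,T=1,p=1
L=3*4+1=13  i=1*2+1=3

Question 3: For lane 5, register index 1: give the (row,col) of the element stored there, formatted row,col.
lane 5: gid=1 (5/4), tid=1 (5%4)
i=1: r=1*2+1+0=3, c=gid=1

3,1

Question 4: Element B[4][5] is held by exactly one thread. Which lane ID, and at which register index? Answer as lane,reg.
c: 5->gid=5  r: 4->r8=0,tid=2,i&1=0
L=5*4+2=22  i=0*2+0=0

22,0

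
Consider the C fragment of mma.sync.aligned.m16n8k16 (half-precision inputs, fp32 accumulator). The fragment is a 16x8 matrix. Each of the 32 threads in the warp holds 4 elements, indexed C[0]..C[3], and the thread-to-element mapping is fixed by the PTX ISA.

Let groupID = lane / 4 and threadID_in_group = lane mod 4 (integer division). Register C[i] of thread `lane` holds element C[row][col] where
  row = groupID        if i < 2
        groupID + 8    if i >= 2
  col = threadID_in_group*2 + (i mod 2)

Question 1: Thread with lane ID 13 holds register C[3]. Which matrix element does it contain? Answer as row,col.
lane 13: gid=3 (13/4), tid=1 (13%4)
i=3: r=3+8=11, c=1*2+1=3

11,3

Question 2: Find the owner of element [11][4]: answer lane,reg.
r:11=>grp=3,rB=1  c:4=>tig=2,lo=0
L=3*4+2=14  i=1*2+0=2

14,2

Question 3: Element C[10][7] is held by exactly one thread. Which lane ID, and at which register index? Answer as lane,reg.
r=10⇒gr=2,Rb=1  c=7⇒th=3,odd=1
L=2*4+3=11  i=1*2+1=3

11,3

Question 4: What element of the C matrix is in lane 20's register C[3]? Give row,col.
L=20=>grp=20>>2=5, tig=20&3=0
[3]=>row 5+8=13  col 0·2+1=1

13,1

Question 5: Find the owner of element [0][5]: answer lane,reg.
2,1

r:0=>grp=0,rB=0  c:5=>tig=2,lo=1
L=0*4+2=2  i=0*2+1=1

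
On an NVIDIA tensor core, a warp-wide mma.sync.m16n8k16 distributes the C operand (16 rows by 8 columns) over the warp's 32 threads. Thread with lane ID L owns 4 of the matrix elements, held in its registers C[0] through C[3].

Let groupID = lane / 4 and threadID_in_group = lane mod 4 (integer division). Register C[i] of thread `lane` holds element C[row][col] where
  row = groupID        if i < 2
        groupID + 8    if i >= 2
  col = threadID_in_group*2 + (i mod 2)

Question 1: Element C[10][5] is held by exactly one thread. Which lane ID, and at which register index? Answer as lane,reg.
r=10->g=2,rb=1  c=5->t=2,b0=1
L=2*4+2=10  i=1*2+1=3

10,3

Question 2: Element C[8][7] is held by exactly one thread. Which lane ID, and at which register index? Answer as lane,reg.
r=8->g=0,rb=1  c=7->t=3,b0=1
L=0*4+3=3  i=1*2+1=3

3,3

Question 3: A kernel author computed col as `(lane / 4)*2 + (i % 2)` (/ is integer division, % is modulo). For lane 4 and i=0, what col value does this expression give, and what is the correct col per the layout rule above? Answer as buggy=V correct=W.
`(lane / 4)*2 + (i % 2)`[4,0]->2
4: gid=1,tid=0
[0] (1+0,0*2+0) = (1,0)
col: 2 vs 0

buggy=2 correct=0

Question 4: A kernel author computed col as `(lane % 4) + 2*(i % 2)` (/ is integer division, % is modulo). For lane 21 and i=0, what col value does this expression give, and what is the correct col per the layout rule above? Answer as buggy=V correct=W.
`(lane % 4) + 2*(i % 2)`[21,0]⇒1
lane 21⇒21/4=5, 21 mod 4=1
i=0  r:5+0⇒5  c:2·1+0⇒2
col: 1 vs 2

buggy=1 correct=2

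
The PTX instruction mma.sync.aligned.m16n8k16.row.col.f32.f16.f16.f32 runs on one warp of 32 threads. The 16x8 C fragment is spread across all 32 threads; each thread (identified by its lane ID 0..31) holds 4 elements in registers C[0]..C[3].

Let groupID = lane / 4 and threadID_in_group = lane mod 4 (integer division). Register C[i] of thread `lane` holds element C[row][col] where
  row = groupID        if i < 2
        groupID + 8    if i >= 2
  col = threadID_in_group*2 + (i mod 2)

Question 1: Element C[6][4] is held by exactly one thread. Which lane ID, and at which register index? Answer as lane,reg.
26,0

r=6->g=6,rb=0  c=4->t=2,b0=0
L=6*4+2=26  i=0*2+0=0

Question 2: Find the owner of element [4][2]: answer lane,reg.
17,0

r=4→G=4,rhi=0  c=2→T=1,p=0
L=4*4+1=17  i=0*2+0=0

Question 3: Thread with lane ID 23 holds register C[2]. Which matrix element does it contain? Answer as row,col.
L=23→G=23>>2=5, T=23&3=3
[2]→row 5+8=13  col 3·2+0=6

13,6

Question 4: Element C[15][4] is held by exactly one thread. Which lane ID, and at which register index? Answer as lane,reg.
30,2

r=15->g=7,rb=1  c=4->t=2,b0=0
L=7*4+2=30  i=1*2+0=2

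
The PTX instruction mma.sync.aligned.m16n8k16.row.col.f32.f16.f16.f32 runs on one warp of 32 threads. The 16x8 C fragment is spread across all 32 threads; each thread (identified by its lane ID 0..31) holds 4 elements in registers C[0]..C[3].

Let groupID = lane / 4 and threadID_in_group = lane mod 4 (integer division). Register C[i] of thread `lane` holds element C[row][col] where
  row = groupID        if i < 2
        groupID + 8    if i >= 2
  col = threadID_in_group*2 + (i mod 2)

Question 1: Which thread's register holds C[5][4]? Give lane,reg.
r=5→G=5,rhi=0  c=4→T=2,p=0
L=5*4+2=22  i=0*2+0=0

22,0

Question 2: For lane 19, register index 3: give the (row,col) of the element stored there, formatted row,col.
12,7

lane 19: grp=4 (19/4), tig=3 (19%4)
i=3: r=4+8=12, c=3*2+1=7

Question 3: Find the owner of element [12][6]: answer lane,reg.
r=12→G=4,rhi=1  c=6→T=3,p=0
L=4*4+3=19  i=1*2+0=2

19,2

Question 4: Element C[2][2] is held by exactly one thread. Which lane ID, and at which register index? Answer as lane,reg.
9,0

r=2→G=2,rhi=0  c=2→T=1,p=0
L=2*4+1=9  i=0*2+0=0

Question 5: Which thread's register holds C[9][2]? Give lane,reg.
5,2

r=9→G=1,rhi=1  c=2→T=1,p=0
L=1*4+1=5  i=1*2+0=2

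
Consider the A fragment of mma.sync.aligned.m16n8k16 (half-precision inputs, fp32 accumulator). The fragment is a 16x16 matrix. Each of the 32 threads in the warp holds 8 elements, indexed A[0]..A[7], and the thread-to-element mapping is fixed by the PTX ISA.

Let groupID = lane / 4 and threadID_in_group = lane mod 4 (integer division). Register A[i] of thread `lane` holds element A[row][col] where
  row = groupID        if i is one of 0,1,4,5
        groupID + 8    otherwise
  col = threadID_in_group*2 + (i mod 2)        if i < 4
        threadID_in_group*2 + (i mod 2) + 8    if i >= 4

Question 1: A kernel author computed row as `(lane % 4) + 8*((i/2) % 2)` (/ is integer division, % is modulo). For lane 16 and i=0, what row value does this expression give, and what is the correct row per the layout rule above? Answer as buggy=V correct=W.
`(lane % 4) + 8*((i/2) % 2)`[16,0]->0
lane 16: gid=4 (16/4), tid=0 (16%4)
i=0: r=4+0=4, c=0*2+0+0=0
row: 0 vs 4

buggy=0 correct=4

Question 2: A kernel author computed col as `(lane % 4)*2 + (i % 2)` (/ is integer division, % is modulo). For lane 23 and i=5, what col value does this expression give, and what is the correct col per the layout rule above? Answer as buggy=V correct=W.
buggy=7 correct=15

`(lane % 4)*2 + (i % 2)`[23,5]→7
23: G=5,T=3
[5] (5+0,3*2+1+8) = (5,15)
col: 7 vs 15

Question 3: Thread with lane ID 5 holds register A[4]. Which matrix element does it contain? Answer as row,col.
lane 5=>5/4=1, 5 mod 4=1
i=4  r:1+0=>1  c:2·1+0+8=>10

1,10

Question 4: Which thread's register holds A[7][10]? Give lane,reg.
r: 7->gid=7,r8=0  c: 10->c8=1,tid=1,i&1=0
L=7*4+1=29  i=1*4+0*2+0=4

29,4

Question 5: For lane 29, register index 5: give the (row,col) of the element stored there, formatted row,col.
7,11

L=29->gid=29>>2=7, tid=29&3=1
[5]->row 7+0=7  col 1·2+1+8=11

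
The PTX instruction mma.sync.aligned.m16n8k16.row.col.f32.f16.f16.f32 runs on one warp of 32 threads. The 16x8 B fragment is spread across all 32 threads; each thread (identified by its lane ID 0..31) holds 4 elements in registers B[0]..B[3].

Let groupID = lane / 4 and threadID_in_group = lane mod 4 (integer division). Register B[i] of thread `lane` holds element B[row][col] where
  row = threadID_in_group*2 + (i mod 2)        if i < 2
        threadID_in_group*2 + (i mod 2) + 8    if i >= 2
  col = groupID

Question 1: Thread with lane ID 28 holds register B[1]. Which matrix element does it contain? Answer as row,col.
L=28->gid=28>>2=7, tid=28&3=0
[1]->row 0·2+1+0=1  col gid=7

1,7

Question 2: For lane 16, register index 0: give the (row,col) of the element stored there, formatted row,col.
L=16->g=16>>2=4, t=16&3=0
[0]->row 0·2+0+0=0  col g=4

0,4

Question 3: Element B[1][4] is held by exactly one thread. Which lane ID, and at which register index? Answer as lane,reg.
c=4->g=4  r=1->rb=0,t=0,b0=1
L=4*4+0=16  i=0*2+1=1

16,1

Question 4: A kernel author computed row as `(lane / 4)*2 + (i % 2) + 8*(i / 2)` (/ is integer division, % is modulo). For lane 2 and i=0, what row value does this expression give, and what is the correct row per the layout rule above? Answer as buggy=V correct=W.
`(lane / 4)*2 + (i % 2) + 8*(i / 2)`[2,0]→0
lane 2: G=0 (2/4), T=2 (2%4)
i=0: r=2*2+0+0=4, c=G=0
row: 0 vs 4

buggy=0 correct=4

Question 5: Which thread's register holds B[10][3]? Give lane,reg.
13,2

c=3→G=3  r=10→rhi=1,T=1,p=0
L=3*4+1=13  i=1*2+0=2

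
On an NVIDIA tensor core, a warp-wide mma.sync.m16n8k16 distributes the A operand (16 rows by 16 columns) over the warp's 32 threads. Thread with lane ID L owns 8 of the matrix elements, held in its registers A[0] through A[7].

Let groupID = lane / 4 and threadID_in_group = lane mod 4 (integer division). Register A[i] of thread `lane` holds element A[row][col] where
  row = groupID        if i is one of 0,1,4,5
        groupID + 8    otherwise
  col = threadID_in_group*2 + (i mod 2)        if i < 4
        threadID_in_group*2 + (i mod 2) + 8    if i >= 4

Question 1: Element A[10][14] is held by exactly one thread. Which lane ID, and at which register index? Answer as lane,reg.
11,6

r:10=>grp=2,rB=1  c:14=>cB=1,tig=3,lo=0
L=2*4+3=11  i=1*4+1*2+0=6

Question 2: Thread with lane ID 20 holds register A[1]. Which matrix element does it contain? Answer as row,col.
20: grp=5,tig=0
[1] (5+0,0*2+1+0) = (5,1)

5,1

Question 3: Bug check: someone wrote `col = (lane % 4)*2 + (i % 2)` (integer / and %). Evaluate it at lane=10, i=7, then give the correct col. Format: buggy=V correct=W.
buggy=5 correct=13

`(lane % 4)*2 + (i % 2)`[10,7]⇒5
10: gr=2,th=2
[7] (2+8,2*2+1+8) = (10,13)
col: 5 vs 13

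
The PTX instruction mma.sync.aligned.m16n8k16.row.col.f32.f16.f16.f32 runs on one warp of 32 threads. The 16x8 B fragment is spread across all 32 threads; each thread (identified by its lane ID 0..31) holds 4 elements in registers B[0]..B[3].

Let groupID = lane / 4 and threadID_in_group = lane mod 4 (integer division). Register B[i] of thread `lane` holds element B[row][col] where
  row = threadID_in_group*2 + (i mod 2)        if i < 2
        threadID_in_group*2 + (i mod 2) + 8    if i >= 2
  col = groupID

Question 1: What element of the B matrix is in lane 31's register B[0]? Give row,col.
31: grp=7,tig=3
[0] (3*2+0+0,7) = (6,7)

6,7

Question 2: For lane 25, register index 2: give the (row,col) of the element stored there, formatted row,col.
L=25→G=25>>2=6, T=25&3=1
[2]→row 1·2+0+8=10  col G=6

10,6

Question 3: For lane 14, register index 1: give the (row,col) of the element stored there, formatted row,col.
14: G=3,T=2
[1] (2*2+1+0,3) = (5,3)

5,3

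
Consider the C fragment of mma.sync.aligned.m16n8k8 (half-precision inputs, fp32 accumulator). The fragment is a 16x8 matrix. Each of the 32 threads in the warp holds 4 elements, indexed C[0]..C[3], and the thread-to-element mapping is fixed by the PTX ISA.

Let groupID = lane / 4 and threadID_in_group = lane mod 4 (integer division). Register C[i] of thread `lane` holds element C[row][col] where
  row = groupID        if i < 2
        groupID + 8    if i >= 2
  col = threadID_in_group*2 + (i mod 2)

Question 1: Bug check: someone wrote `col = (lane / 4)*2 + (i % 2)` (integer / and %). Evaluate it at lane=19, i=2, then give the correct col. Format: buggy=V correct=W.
buggy=8 correct=6

`(lane / 4)*2 + (i % 2)`[19,2]=>8
19: grp=4,tig=3
[2] (4+8,3*2+0) = (12,6)
col: 8 vs 6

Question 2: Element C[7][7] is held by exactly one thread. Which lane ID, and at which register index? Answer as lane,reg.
31,1

r=7->g=7,rb=0  c=7->t=3,b0=1
L=7*4+3=31  i=0*2+1=1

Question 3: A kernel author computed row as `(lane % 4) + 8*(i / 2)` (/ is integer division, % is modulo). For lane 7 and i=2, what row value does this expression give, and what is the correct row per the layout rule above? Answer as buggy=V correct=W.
buggy=11 correct=9

`(lane % 4) + 8*(i / 2)`[7,2]→11
L=7→G=7>>2=1, T=7&3=3
[2]→row 1+8=9  col 3·2+0=6
row: 11 vs 9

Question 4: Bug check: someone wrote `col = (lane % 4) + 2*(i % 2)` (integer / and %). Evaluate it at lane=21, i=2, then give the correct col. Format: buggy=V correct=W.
buggy=1 correct=2

`(lane % 4) + 2*(i % 2)`[21,2]⇒1
21: gr=5,th=1
[2] (5+8,1*2+0) = (13,2)
col: 1 vs 2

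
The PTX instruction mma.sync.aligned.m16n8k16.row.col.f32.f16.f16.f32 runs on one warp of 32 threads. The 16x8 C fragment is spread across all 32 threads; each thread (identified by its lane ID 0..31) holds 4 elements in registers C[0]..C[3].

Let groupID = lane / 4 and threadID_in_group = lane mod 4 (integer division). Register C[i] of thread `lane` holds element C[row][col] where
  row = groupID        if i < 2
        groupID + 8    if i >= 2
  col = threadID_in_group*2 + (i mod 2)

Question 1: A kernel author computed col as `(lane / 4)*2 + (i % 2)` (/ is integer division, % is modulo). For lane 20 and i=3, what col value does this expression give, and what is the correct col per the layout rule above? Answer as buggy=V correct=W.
`(lane / 4)*2 + (i % 2)`[20,3]⇒11
lane 20: gr=5 (20/4), th=0 (20%4)
i=3: r=5+8=13, c=0*2+1=1
col: 11 vs 1

buggy=11 correct=1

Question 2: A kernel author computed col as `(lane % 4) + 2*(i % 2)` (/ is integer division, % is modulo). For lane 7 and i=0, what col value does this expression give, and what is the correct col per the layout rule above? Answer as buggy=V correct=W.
`(lane % 4) + 2*(i % 2)`[7,0]->3
lane 7: g=1 (7/4), t=3 (7%4)
i=0: r=1+0=1, c=3*2+0=6
col: 3 vs 6

buggy=3 correct=6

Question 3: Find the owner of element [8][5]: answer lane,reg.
r:8=>grp=0,rB=1  c:5=>tig=2,lo=1
L=0*4+2=2  i=1*2+1=3

2,3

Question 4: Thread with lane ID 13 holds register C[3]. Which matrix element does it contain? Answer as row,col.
11,3

13: G=3,T=1
[3] (3+8,1*2+1) = (11,3)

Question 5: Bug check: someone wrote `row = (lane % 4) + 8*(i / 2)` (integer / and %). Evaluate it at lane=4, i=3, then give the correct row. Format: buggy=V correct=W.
`(lane % 4) + 8*(i / 2)`[4,3]⇒8
4: gr=1,th=0
[3] (1+8,0*2+1) = (9,1)
row: 8 vs 9

buggy=8 correct=9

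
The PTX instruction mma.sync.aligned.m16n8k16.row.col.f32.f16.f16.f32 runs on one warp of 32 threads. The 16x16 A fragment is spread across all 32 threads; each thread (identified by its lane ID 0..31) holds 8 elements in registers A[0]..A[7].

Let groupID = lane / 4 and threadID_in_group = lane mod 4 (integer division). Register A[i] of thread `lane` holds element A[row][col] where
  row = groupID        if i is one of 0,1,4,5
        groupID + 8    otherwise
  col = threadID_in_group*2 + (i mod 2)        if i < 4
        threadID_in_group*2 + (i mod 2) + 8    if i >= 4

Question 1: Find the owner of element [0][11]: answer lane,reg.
r:0=>grp=0,rB=0  c:11=>cB=1,tig=1,lo=1
L=0*4+1=1  i=1*4+0*2+1=5

1,5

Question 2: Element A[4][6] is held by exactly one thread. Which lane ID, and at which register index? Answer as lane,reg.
19,0

r=4->g=4,rb=0  c=6->cb=0,t=3,b0=0
L=4*4+3=19  i=0*4+0*2+0=0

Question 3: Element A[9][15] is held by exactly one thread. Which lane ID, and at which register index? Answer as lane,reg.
7,7

r: 9->gid=1,r8=1  c: 15->c8=1,tid=3,i&1=1
L=1*4+3=7  i=1*4+1*2+1=7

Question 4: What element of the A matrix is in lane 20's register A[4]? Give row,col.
5,8

lane 20: gid=5 (20/4), tid=0 (20%4)
i=4: r=5+0=5, c=0*2+0+8=8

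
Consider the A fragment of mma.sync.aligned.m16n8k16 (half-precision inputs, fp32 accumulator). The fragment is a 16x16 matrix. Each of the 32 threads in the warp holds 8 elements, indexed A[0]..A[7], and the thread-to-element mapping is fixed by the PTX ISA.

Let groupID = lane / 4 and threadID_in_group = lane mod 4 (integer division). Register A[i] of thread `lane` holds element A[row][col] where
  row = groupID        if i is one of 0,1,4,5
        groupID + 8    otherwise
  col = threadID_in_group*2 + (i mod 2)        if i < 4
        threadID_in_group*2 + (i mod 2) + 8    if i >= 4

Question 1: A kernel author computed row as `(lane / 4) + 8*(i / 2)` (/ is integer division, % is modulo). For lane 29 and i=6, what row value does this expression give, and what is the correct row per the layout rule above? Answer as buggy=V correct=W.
buggy=31 correct=15

`(lane / 4) + 8*(i / 2)`[29,6]->31
29: g=7,t=1
[6] (7+8,1*2+0+8) = (15,10)
row: 31 vs 15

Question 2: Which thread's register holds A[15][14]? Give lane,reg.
r: 15->gid=7,r8=1  c: 14->c8=1,tid=3,i&1=0
L=7*4+3=31  i=1*4+1*2+0=6

31,6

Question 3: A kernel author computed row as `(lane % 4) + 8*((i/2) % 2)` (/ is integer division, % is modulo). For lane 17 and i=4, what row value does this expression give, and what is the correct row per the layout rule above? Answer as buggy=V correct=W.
`(lane % 4) + 8*((i/2) % 2)`[17,4]=>1
17: grp=4,tig=1
[4] (4+0,1*2+0+8) = (4,10)
row: 1 vs 4

buggy=1 correct=4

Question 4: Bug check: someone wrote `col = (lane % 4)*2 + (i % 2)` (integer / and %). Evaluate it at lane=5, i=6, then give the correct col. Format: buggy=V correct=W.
`(lane % 4)*2 + (i % 2)`[5,6]->2
lane 5->5/4=1, 5 mod 4=1
i=6  r:1+8->9  c:2·1+0+8->10
col: 2 vs 10

buggy=2 correct=10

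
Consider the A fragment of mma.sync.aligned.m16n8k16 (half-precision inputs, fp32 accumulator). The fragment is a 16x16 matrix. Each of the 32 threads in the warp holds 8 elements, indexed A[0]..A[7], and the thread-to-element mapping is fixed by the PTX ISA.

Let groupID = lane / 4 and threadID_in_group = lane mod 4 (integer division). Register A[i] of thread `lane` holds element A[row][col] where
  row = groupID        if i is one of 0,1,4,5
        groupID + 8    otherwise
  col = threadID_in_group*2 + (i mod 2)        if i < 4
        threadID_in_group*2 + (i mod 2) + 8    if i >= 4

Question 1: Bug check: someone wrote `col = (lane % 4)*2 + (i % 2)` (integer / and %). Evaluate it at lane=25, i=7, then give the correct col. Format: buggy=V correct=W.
buggy=3 correct=11

`(lane % 4)*2 + (i % 2)`[25,7]->3
25: gid=6,tid=1
[7] (6+8,1*2+1+8) = (14,11)
col: 3 vs 11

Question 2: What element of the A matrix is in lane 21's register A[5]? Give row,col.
5,11

21: grp=5,tig=1
[5] (5+0,1*2+1+8) = (5,11)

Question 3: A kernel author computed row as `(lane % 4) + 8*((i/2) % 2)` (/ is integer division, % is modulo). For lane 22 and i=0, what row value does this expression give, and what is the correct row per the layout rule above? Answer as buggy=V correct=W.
`(lane % 4) + 8*((i/2) % 2)`[22,0]->2
L=22->gid=22>>2=5, tid=22&3=2
[0]->row 5+0=5  col 2·2+0+0=4
row: 2 vs 5

buggy=2 correct=5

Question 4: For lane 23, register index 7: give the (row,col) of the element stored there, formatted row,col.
13,15

L=23→G=23>>2=5, T=23&3=3
[7]→row 5+8=13  col 3·2+1+8=15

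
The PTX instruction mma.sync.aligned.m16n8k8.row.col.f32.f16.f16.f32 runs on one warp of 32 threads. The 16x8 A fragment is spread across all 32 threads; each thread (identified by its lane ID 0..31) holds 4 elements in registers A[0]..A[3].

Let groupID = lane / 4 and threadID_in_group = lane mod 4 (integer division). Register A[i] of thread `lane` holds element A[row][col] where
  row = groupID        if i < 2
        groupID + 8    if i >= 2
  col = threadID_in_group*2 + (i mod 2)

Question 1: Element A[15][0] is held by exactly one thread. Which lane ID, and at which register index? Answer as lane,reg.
28,2

r: 15->gid=7,r8=1  c: 0->tid=0,i&1=0
L=7*4+0=28  i=1*2+0=2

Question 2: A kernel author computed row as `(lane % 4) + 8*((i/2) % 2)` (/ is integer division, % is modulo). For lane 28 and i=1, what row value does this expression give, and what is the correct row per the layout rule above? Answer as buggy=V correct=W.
buggy=0 correct=7

`(lane % 4) + 8*((i/2) % 2)`[28,1]->0
lane 28: g=7 (28/4), t=0 (28%4)
i=1: r=7+0=7, c=0*2+1=1
row: 0 vs 7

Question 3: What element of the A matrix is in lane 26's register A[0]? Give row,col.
6,4

lane 26: G=6 (26/4), T=2 (26%4)
i=0: r=6+0=6, c=2*2+0=4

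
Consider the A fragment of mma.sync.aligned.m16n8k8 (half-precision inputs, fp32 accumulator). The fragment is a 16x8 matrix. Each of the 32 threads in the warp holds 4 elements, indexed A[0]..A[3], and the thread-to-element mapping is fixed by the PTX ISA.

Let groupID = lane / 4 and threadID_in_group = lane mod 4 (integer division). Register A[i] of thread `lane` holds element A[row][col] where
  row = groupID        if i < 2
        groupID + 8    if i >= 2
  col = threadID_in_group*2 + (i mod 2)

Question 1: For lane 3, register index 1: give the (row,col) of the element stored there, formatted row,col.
lane 3->3/4=0, 3 mod 4=3
i=1  r:0+0->0  c:2·3+1->7

0,7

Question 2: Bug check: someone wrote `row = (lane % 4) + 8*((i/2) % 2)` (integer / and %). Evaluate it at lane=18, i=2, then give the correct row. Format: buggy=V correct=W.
buggy=10 correct=12

`(lane % 4) + 8*((i/2) % 2)`[18,2]→10
L=18→G=18>>2=4, T=18&3=2
[2]→row 4+8=12  col 2·2+0=4
row: 10 vs 12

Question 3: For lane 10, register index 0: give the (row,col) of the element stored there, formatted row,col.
2,4

lane 10: grp=2 (10/4), tig=2 (10%4)
i=0: r=2+0=2, c=2*2+0=4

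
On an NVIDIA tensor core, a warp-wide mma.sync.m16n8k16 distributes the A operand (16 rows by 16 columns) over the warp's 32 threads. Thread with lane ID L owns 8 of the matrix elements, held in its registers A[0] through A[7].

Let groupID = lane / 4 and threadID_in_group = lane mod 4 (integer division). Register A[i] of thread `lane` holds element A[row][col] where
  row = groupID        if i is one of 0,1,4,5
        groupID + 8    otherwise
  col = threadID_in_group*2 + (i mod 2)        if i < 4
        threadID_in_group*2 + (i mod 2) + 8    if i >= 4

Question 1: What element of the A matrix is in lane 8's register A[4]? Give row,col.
lane 8: gr=2 (8/4), th=0 (8%4)
i=4: r=2+0=2, c=0*2+0+8=8

2,8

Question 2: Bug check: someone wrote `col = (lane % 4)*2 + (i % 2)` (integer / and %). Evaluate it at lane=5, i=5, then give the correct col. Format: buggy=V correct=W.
`(lane % 4)*2 + (i % 2)`[5,5]->3
lane 5->5/4=1, 5 mod 4=1
i=5  r:1+0->1  c:2·1+1+8->11
col: 3 vs 11

buggy=3 correct=11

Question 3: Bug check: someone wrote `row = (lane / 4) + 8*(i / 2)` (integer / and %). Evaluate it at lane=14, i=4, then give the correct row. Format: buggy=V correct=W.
buggy=19 correct=3

`(lane / 4) + 8*(i / 2)`[14,4]->19
L=14->g=14>>2=3, t=14&3=2
[4]->row 3+0=3  col 2·2+0+8=12
row: 19 vs 3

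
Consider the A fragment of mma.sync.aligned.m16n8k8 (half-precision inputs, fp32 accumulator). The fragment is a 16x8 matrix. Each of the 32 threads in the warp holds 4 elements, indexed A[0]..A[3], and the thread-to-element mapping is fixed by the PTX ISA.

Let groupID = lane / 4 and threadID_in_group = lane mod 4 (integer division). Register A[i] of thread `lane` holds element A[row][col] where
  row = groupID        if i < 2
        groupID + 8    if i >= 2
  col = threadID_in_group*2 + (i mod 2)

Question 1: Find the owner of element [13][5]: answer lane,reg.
22,3

r:13=>grp=5,rB=1  c:5=>tig=2,lo=1
L=5*4+2=22  i=1*2+1=3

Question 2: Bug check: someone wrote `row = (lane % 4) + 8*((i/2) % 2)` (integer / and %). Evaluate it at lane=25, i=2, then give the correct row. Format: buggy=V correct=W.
buggy=9 correct=14

`(lane % 4) + 8*((i/2) % 2)`[25,2]->9
lane 25: gid=6 (25/4), tid=1 (25%4)
i=2: r=6+8=14, c=1*2+0=2
row: 9 vs 14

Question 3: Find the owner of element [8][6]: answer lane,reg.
r: 8->gid=0,r8=1  c: 6->tid=3,i&1=0
L=0*4+3=3  i=1*2+0=2

3,2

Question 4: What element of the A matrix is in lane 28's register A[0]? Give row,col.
L=28→G=28>>2=7, T=28&3=0
[0]→row 7+0=7  col 0·2+0=0

7,0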